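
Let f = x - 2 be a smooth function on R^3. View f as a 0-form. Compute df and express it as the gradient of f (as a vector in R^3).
df = (1) dx + (0) dy + (0) dz; grad f = (1, 0, 0)

For a 0-form f, d f = (∂f/∂x) dx + (∂f/∂y) dy + (∂f/∂z) dz. The components of the vector representation are exactly the entries of grad f in Cartesian coordinates:
  ∂f/∂x = 1
  ∂f/∂y = 0
  ∂f/∂z = 0.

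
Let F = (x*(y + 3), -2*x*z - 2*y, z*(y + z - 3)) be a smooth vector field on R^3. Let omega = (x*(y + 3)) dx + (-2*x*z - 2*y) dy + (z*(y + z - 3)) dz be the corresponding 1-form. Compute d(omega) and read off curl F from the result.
d(omega) = (2*x + z) dy ∧ dz + (0) dz ∧ dx + (-x - 2*z) dx ∧ dy; curl F = (2*x + z, 0, -x - 2*z)

d omega = sum_{i<j} (∂f_j/∂x_i - ∂f_i/∂x_j) dx_i ∧ dx_j. Under the identification (dy ∧ dz, dz ∧ dx, dx ∧ dy) ↔ (e_x, e_y, e_z), the coefficients are exactly the components of curl F. Compute:
  ∂R/∂y - ∂Q/∂z = (z) - (-2*x) = 2*x + z
  ∂P/∂z - ∂R/∂x = (0) - (0) = 0
  ∂Q/∂x - ∂P/∂y = (-2*z) - (x) = -x - 2*z.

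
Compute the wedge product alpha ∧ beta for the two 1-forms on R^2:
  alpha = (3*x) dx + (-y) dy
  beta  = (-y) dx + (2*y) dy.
alpha ∧ beta = (y*(6*x - y)) dx ∧ dy

Distribute the wedge, using dx_i ∧ dx_j = -dx_j ∧ dx_i and dx_i ∧ dx_i = 0. For each pair (i, j) with i < j, the coefficient of dx_i ∧ dx_j in alpha ∧ beta is (alpha_i * beta_j - alpha_j * beta_i). Collecting: alpha ∧ beta = (y*(6*x - y)) dx ∧ dy.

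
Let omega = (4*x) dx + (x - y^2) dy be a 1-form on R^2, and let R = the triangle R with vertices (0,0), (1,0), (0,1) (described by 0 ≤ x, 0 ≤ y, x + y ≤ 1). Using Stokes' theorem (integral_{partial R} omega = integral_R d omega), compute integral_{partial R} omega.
integral_(partial R) omega = 1/2

Stokes: integral_partial_R omega = integral_R d omega with d omega = (∂Q/∂x - ∂P/∂y) dx ∧ dy.
  ∂Q/∂x = 1
  ∂P/∂y = 0
  integrand = ∂Q/∂x - ∂P/∂y = 1.
Integrating over R: integral_0^1 integral_0^{1-x} (1) dy dx = 1/2.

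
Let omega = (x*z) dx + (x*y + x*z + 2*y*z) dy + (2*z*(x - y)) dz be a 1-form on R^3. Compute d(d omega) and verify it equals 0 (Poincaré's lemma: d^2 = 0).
d(d omega) = 0

Step 1: d omega = sum_{i<j} (∂f_j/∂x_i - ∂f_i/∂x_j) dx_i ∧ dx_j:
  coeff of dx ∧ dy: y + z
  coeff of dx ∧ dz: -x + 2*z
  coeff of dy ∧ dz: -x - 2*y - 2*z
Step 2: Apply d again to each 2-form coefficient. The only possible 3-form in R^3 is dx ∧ dy ∧ dz, with coefficient
  ∂(coeff of dy∧dz)/∂x - ∂(coeff of dx∧dz)/∂y + ∂(coeff of dx∧dy)/∂z
  = ∂/∂x (-x - 2*y - 2*z) - ∂/∂y (-x + 2*z) + ∂/∂z (y + z).
Each of these terms simplifies to sums of mixed partials that cancel in pairs. The result is 0 (by equality of mixed partials for smooth functions — Schwarz / Clairaut).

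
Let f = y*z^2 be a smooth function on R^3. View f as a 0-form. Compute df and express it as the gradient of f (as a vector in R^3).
df = (0) dx + (z^2) dy + (2*y*z) dz; grad f = (0, z^2, 2*y*z)

For a 0-form f, d f = (∂f/∂x) dx + (∂f/∂y) dy + (∂f/∂z) dz. The components of the vector representation are exactly the entries of grad f in Cartesian coordinates:
  ∂f/∂x = 0
  ∂f/∂y = z^2
  ∂f/∂z = 2*y*z.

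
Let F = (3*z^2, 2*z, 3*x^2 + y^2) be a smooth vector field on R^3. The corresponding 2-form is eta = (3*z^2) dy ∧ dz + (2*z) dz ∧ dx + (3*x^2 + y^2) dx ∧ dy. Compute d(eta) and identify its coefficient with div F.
d(eta) = (0) dx ∧ dy ∧ dz; div F = 0

For a 2-form in R^3 of the form above, applying d gives a 3-form with coefficient ∂P/∂x + ∂Q/∂y + ∂R/∂z:
  ∂P/∂x = 0
  ∂Q/∂y = 0
  ∂R/∂z = 0
Sum = 0, which is exactly div F.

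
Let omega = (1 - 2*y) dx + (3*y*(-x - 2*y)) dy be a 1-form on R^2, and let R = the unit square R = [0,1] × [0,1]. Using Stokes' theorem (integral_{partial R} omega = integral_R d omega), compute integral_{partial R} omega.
integral_(partial R) omega = 1/2

Stokes: integral_partial_R omega = integral_R d omega with d omega = (∂Q/∂x - ∂P/∂y) dx ∧ dy.
  ∂Q/∂x = -3*y
  ∂P/∂y = -2
  integrand = ∂Q/∂x - ∂P/∂y = 2 - 3*y.
Integrating over R: integral_0^1 integral_0^1 (2 - 3*y) dx dy = 1/2.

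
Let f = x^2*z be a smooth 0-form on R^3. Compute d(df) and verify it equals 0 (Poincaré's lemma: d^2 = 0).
d(df) = 0

Step 1: df = sum_i (∂f/∂x_i) dx_i = (2*x*z) dx + (0) dy + (x^2) dz.
Step 2: Apply d again. Using the 1-form formula, the coefficient of dx ∧ dy in d(df) is ∂^2 f/∂x ∂y - ∂^2 f/∂y ∂x = (0) - (0) = 0 (equality of mixed partials for smooth f).
Similarly for dx ∧ dz and dy ∧ dz — all coefficients vanish. So d(df) = 0.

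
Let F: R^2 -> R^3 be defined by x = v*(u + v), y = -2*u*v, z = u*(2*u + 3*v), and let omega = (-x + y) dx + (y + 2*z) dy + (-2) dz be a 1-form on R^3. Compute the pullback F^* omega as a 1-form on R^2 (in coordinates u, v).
F^* omega = (-8*u^2*v - 11*u*v^2 - 8*u - v^3 - 6*v) du + (-8*u^3 - 11*u^2*v - 7*u*v^2 - 6*u - 2*v^3) dv

Using F^*(f dg) = (f ∘ F) d(g ∘ F), substitute each coordinate x_i by F_i(u, v) in f_i, and replace dx_i by d F_i = (∂F_i/∂u) du + (∂F_i/∂v) dv.
  For the x component: f_1(F) = v*(-3*u - v); d F_1 = (v) du + (u + 2*v) dv
  For the y component: f_2(F) = 4*u*(u + v); d F_2 = (-2*v) du + (-2*u) dv
  For the z component: f_3(F) = -2; d F_3 = (4*u + 3*v) du + (3*u) dv
Combining and collecting du, dv coefficients:
  coeff of du: -8*u^2*v - 11*u*v^2 - 8*u - v^3 - 6*v
  coeff of dv: -8*u^3 - 11*u^2*v - 7*u*v^2 - 6*u - 2*v^3
F^* omega = (-8*u^2*v - 11*u*v^2 - 8*u - v^3 - 6*v) du + (-8*u^3 - 11*u^2*v - 7*u*v^2 - 6*u - 2*v^3) dv.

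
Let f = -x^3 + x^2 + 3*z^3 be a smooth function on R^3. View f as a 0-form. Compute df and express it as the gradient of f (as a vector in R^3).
df = (x*(2 - 3*x)) dx + (0) dy + (9*z^2) dz; grad f = (x*(2 - 3*x), 0, 9*z^2)

For a 0-form f, d f = (∂f/∂x) dx + (∂f/∂y) dy + (∂f/∂z) dz. The components of the vector representation are exactly the entries of grad f in Cartesian coordinates:
  ∂f/∂x = x*(2 - 3*x)
  ∂f/∂y = 0
  ∂f/∂z = 9*z^2.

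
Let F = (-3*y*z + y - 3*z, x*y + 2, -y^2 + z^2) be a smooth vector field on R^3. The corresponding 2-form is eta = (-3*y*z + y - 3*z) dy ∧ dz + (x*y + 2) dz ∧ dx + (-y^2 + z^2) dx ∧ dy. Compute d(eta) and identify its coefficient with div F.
d(eta) = (x + 2*z) dx ∧ dy ∧ dz; div F = x + 2*z

For a 2-form in R^3 of the form above, applying d gives a 3-form with coefficient ∂P/∂x + ∂Q/∂y + ∂R/∂z:
  ∂P/∂x = 0
  ∂Q/∂y = x
  ∂R/∂z = 2*z
Sum = x + 2*z, which is exactly div F.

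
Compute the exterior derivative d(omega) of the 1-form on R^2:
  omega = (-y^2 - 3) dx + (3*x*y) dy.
d(omega) = (5*y) dx ∧ dy

For a 1-form omega = sum_i f_i dx_i, the exterior derivative is
  d(omega) = sum_{i < j} (∂f_j/∂x_i - ∂f_i/∂x_j) dx_i ∧ dx_j.
  coefficient of dx ∧ dy: ∂f_2/∂x - ∂f_1/∂y = ∂(3*x*y)/∂x - ∂(-y^2 - 3)/∂y = 5*y
Assembling: d(omega) = (5*y) dx ∧ dy.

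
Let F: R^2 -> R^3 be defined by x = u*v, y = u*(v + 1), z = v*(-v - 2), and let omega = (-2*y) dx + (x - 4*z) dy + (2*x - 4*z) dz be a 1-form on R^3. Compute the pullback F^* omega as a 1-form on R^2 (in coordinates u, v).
F^* omega = (v*(-u*v - u + 4*v^2 + 12*v + 8)) du + (-u^2*v - 2*u^2 + 4*u*v - 8*v^3 - 24*v^2 - 16*v) dv

Using F^*(f dg) = (f ∘ F) d(g ∘ F), substitute each coordinate x_i by F_i(u, v) in f_i, and replace dx_i by d F_i = (∂F_i/∂u) du + (∂F_i/∂v) dv.
  For the x component: f_1(F) = 2*u*(-v - 1); d F_1 = (v) du + (u) dv
  For the y component: f_2(F) = v*(u + 4*v + 8); d F_2 = (v + 1) du + (u) dv
  For the z component: f_3(F) = 2*v*(u + 2*v + 4); d F_3 = (0) du + (-2*v - 2) dv
Combining and collecting du, dv coefficients:
  coeff of du: v*(-u*v - u + 4*v^2 + 12*v + 8)
  coeff of dv: -u^2*v - 2*u^2 + 4*u*v - 8*v^3 - 24*v^2 - 16*v
F^* omega = (v*(-u*v - u + 4*v^2 + 12*v + 8)) du + (-u^2*v - 2*u^2 + 4*u*v - 8*v^3 - 24*v^2 - 16*v) dv.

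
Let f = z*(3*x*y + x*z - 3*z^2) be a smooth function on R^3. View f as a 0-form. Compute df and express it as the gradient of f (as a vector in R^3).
df = (z*(3*y + z)) dx + (3*x*z) dy + (3*x*y + 2*x*z - 9*z^2) dz; grad f = (z*(3*y + z), 3*x*z, 3*x*y + 2*x*z - 9*z^2)

For a 0-form f, d f = (∂f/∂x) dx + (∂f/∂y) dy + (∂f/∂z) dz. The components of the vector representation are exactly the entries of grad f in Cartesian coordinates:
  ∂f/∂x = z*(3*y + z)
  ∂f/∂y = 3*x*z
  ∂f/∂z = 3*x*y + 2*x*z - 9*z^2.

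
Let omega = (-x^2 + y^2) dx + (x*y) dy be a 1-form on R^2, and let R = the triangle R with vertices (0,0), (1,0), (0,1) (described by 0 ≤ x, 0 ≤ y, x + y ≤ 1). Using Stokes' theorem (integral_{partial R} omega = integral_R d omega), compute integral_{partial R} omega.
integral_(partial R) omega = -1/6

Stokes: integral_partial_R omega = integral_R d omega with d omega = (∂Q/∂x - ∂P/∂y) dx ∧ dy.
  ∂Q/∂x = y
  ∂P/∂y = 2*y
  integrand = ∂Q/∂x - ∂P/∂y = -y.
Integrating over R: integral_0^1 integral_0^{1-x} (-y) dy dx = -1/6.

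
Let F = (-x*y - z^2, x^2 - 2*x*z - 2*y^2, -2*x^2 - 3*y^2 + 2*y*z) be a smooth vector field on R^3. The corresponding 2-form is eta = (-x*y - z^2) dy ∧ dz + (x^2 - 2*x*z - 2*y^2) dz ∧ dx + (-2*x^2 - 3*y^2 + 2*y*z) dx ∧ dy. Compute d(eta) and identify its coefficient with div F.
d(eta) = (-3*y) dx ∧ dy ∧ dz; div F = -3*y

For a 2-form in R^3 of the form above, applying d gives a 3-form with coefficient ∂P/∂x + ∂Q/∂y + ∂R/∂z:
  ∂P/∂x = -y
  ∂Q/∂y = -4*y
  ∂R/∂z = 2*y
Sum = -3*y, which is exactly div F.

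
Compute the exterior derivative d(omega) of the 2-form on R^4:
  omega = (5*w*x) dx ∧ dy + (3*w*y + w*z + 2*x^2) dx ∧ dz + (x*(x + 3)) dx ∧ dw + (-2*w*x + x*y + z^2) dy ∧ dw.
d(omega) = (-2*w + 5*x + y) dx ∧ dy ∧ dw + (-3*w) dx ∧ dy ∧ dz + (3*y + z) dx ∧ dz ∧ dw + (-2*z) dy ∧ dz ∧ dw

For a 2-form omega = sum_{i<j} g_{ij} dx_i ∧ dx_j, the exterior derivative is
  d(omega) = sum_{i<j} d(g_{ij}) ∧ dx_i ∧ dx_j = sum_{i<j, k} (∂g_{ij}/∂x_k) dx_k ∧ dx_i ∧ dx_j.
Expand each term, using dx_k ∧ dx_i ∧ dx_j = sgn(permutation) dx_{(a)} ∧ dx_{(b)} ∧ dx_{(c)} with (a < b < c) sorted:
  d(5*w*x) includes (∂/∂w)(5*w*x) dw = (5*x) dw, which multiplied by dx ∧ dy gives (5*x) dx ∧ dy ∧ dw
  d(3*w*y + w*z + 2*x^2) includes (∂/∂y)(3*w*y + w*z + 2*x^2) dy = (3*w) dy, which multiplied by dx ∧ dz gives (-3*w) dx ∧ dy ∧ dz
  d(3*w*y + w*z + 2*x^2) includes (∂/∂w)(3*w*y + w*z + 2*x^2) dw = (3*y + z) dw, which multiplied by dx ∧ dz gives (3*y + z) dx ∧ dz ∧ dw
  d(-2*w*x + x*y + z^2) includes (∂/∂x)(-2*w*x + x*y + z^2) dx = (-2*w + y) dx, which multiplied by dy ∧ dw gives (-2*w + y) dx ∧ dy ∧ dw
  d(-2*w*x + x*y + z^2) includes (∂/∂z)(-2*w*x + x*y + z^2) dz = (2*z) dz, which multiplied by dy ∧ dw gives (-2*z) dy ∧ dz ∧ dw
Collecting like 3-forms: d(omega) = (-2*w + 5*x + y) dx ∧ dy ∧ dw + (-3*w) dx ∧ dy ∧ dz + (3*y + z) dx ∧ dz ∧ dw + (-2*z) dy ∧ dz ∧ dw.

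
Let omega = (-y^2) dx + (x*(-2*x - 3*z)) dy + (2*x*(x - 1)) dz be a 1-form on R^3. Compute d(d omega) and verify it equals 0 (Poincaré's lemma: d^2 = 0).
d(d omega) = 0

Step 1: d omega = sum_{i<j} (∂f_j/∂x_i - ∂f_i/∂x_j) dx_i ∧ dx_j:
  coeff of dx ∧ dy: -4*x + 2*y - 3*z
  coeff of dx ∧ dz: 4*x - 2
  coeff of dy ∧ dz: 3*x
Step 2: Apply d again to each 2-form coefficient. The only possible 3-form in R^3 is dx ∧ dy ∧ dz, with coefficient
  ∂(coeff of dy∧dz)/∂x - ∂(coeff of dx∧dz)/∂y + ∂(coeff of dx∧dy)/∂z
  = ∂/∂x (3*x) - ∂/∂y (4*x - 2) + ∂/∂z (-4*x + 2*y - 3*z).
Each of these terms simplifies to sums of mixed partials that cancel in pairs. The result is 0 (by equality of mixed partials for smooth functions — Schwarz / Clairaut).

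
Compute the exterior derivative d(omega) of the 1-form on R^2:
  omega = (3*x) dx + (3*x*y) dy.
d(omega) = (3*y) dx ∧ dy

For a 1-form omega = sum_i f_i dx_i, the exterior derivative is
  d(omega) = sum_{i < j} (∂f_j/∂x_i - ∂f_i/∂x_j) dx_i ∧ dx_j.
  coefficient of dx ∧ dy: ∂f_2/∂x - ∂f_1/∂y = ∂(3*x*y)/∂x - ∂(3*x)/∂y = 3*y
Assembling: d(omega) = (3*y) dx ∧ dy.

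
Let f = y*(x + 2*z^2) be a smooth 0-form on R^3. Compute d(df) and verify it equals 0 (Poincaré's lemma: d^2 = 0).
d(df) = 0

Step 1: df = sum_i (∂f/∂x_i) dx_i = (y) dx + (x + 2*z^2) dy + (4*y*z) dz.
Step 2: Apply d again. Using the 1-form formula, the coefficient of dx ∧ dy in d(df) is ∂^2 f/∂x ∂y - ∂^2 f/∂y ∂x = (1) - (1) = 0 (equality of mixed partials for smooth f).
Similarly for dx ∧ dz and dy ∧ dz — all coefficients vanish. So d(df) = 0.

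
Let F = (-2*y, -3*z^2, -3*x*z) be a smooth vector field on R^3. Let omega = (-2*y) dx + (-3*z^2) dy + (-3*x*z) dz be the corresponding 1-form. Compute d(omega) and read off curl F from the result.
d(omega) = (6*z) dy ∧ dz + (3*z) dz ∧ dx + (2) dx ∧ dy; curl F = (6*z, 3*z, 2)

d omega = sum_{i<j} (∂f_j/∂x_i - ∂f_i/∂x_j) dx_i ∧ dx_j. Under the identification (dy ∧ dz, dz ∧ dx, dx ∧ dy) ↔ (e_x, e_y, e_z), the coefficients are exactly the components of curl F. Compute:
  ∂R/∂y - ∂Q/∂z = (0) - (-6*z) = 6*z
  ∂P/∂z - ∂R/∂x = (0) - (-3*z) = 3*z
  ∂Q/∂x - ∂P/∂y = (0) - (-2) = 2.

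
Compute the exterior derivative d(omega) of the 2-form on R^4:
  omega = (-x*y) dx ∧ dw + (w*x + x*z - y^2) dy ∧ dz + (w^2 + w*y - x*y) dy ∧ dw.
d(omega) = (x - y) dx ∧ dy ∧ dw + (w + z) dx ∧ dy ∧ dz + (x) dy ∧ dz ∧ dw

For a 2-form omega = sum_{i<j} g_{ij} dx_i ∧ dx_j, the exterior derivative is
  d(omega) = sum_{i<j} d(g_{ij}) ∧ dx_i ∧ dx_j = sum_{i<j, k} (∂g_{ij}/∂x_k) dx_k ∧ dx_i ∧ dx_j.
Expand each term, using dx_k ∧ dx_i ∧ dx_j = sgn(permutation) dx_{(a)} ∧ dx_{(b)} ∧ dx_{(c)} with (a < b < c) sorted:
  d(-x*y) includes (∂/∂y)(-x*y) dy = (-x) dy, which multiplied by dx ∧ dw gives (x) dx ∧ dy ∧ dw
  d(w*x + x*z - y^2) includes (∂/∂x)(w*x + x*z - y^2) dx = (w + z) dx, which multiplied by dy ∧ dz gives (w + z) dx ∧ dy ∧ dz
  d(w*x + x*z - y^2) includes (∂/∂w)(w*x + x*z - y^2) dw = (x) dw, which multiplied by dy ∧ dz gives (x) dy ∧ dz ∧ dw
  d(w^2 + w*y - x*y) includes (∂/∂x)(w^2 + w*y - x*y) dx = (-y) dx, which multiplied by dy ∧ dw gives (-y) dx ∧ dy ∧ dw
Collecting like 3-forms: d(omega) = (x - y) dx ∧ dy ∧ dw + (w + z) dx ∧ dy ∧ dz + (x) dy ∧ dz ∧ dw.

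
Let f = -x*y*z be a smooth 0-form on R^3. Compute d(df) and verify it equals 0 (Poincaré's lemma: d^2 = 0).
d(df) = 0

Step 1: df = sum_i (∂f/∂x_i) dx_i = (-y*z) dx + (-x*z) dy + (-x*y) dz.
Step 2: Apply d again. Using the 1-form formula, the coefficient of dx ∧ dy in d(df) is ∂^2 f/∂x ∂y - ∂^2 f/∂y ∂x = (-z) - (-z) = 0 (equality of mixed partials for smooth f).
Similarly for dx ∧ dz and dy ∧ dz — all coefficients vanish. So d(df) = 0.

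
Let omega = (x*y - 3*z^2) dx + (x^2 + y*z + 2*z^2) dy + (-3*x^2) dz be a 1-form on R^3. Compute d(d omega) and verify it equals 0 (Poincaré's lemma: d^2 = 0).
d(d omega) = 0

Step 1: d omega = sum_{i<j} (∂f_j/∂x_i - ∂f_i/∂x_j) dx_i ∧ dx_j:
  coeff of dx ∧ dy: x
  coeff of dx ∧ dz: -6*x + 6*z
  coeff of dy ∧ dz: -y - 4*z
Step 2: Apply d again to each 2-form coefficient. The only possible 3-form in R^3 is dx ∧ dy ∧ dz, with coefficient
  ∂(coeff of dy∧dz)/∂x - ∂(coeff of dx∧dz)/∂y + ∂(coeff of dx∧dy)/∂z
  = ∂/∂x (-y - 4*z) - ∂/∂y (-6*x + 6*z) + ∂/∂z (x).
Each of these terms simplifies to sums of mixed partials that cancel in pairs. The result is 0 (by equality of mixed partials for smooth functions — Schwarz / Clairaut).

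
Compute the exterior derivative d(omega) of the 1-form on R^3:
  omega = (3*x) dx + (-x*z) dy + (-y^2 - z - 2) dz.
d(omega) = (-z) dx ∧ dy + (x - 2*y) dy ∧ dz

For a 1-form omega = sum_i f_i dx_i, the exterior derivative is
  d(omega) = sum_{i < j} (∂f_j/∂x_i - ∂f_i/∂x_j) dx_i ∧ dx_j.
  coefficient of dx ∧ dy: ∂f_2/∂x - ∂f_1/∂y = ∂(-x*z)/∂x - ∂(3*x)/∂y = -z
  coefficient of dy ∧ dz: ∂f_3/∂y - ∂f_2/∂z = ∂(-y^2 - z - 2)/∂y - ∂(-x*z)/∂z = x - 2*y
Assembling: d(omega) = (-z) dx ∧ dy + (x - 2*y) dy ∧ dz.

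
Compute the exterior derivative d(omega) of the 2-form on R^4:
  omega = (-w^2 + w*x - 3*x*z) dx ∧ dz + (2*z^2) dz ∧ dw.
d(omega) = (-2*w + x) dx ∧ dz ∧ dw

For a 2-form omega = sum_{i<j} g_{ij} dx_i ∧ dx_j, the exterior derivative is
  d(omega) = sum_{i<j} d(g_{ij}) ∧ dx_i ∧ dx_j = sum_{i<j, k} (∂g_{ij}/∂x_k) dx_k ∧ dx_i ∧ dx_j.
Expand each term, using dx_k ∧ dx_i ∧ dx_j = sgn(permutation) dx_{(a)} ∧ dx_{(b)} ∧ dx_{(c)} with (a < b < c) sorted:
  d(-w^2 + w*x - 3*x*z) includes (∂/∂w)(-w^2 + w*x - 3*x*z) dw = (-2*w + x) dw, which multiplied by dx ∧ dz gives (-2*w + x) dx ∧ dz ∧ dw
Collecting like 3-forms: d(omega) = (-2*w + x) dx ∧ dz ∧ dw.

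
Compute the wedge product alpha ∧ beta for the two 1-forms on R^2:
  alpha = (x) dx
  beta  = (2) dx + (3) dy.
alpha ∧ beta = (3*x) dx ∧ dy

Distribute the wedge, using dx_i ∧ dx_j = -dx_j ∧ dx_i and dx_i ∧ dx_i = 0. For each pair (i, j) with i < j, the coefficient of dx_i ∧ dx_j in alpha ∧ beta is (alpha_i * beta_j - alpha_j * beta_i). Collecting: alpha ∧ beta = (3*x) dx ∧ dy.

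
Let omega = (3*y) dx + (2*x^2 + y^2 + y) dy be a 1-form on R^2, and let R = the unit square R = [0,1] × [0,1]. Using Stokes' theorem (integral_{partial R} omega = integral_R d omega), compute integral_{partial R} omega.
integral_(partial R) omega = -1

Stokes: integral_partial_R omega = integral_R d omega with d omega = (∂Q/∂x - ∂P/∂y) dx ∧ dy.
  ∂Q/∂x = 4*x
  ∂P/∂y = 3
  integrand = ∂Q/∂x - ∂P/∂y = 4*x - 3.
Integrating over R: integral_0^1 integral_0^1 (4*x - 3) dx dy = -1.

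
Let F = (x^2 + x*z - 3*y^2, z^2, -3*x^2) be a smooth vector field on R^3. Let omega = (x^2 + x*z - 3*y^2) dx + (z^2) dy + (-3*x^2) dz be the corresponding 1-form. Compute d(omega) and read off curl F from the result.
d(omega) = (-2*z) dy ∧ dz + (7*x) dz ∧ dx + (6*y) dx ∧ dy; curl F = (-2*z, 7*x, 6*y)

d omega = sum_{i<j} (∂f_j/∂x_i - ∂f_i/∂x_j) dx_i ∧ dx_j. Under the identification (dy ∧ dz, dz ∧ dx, dx ∧ dy) ↔ (e_x, e_y, e_z), the coefficients are exactly the components of curl F. Compute:
  ∂R/∂y - ∂Q/∂z = (0) - (2*z) = -2*z
  ∂P/∂z - ∂R/∂x = (x) - (-6*x) = 7*x
  ∂Q/∂x - ∂P/∂y = (0) - (-6*y) = 6*y.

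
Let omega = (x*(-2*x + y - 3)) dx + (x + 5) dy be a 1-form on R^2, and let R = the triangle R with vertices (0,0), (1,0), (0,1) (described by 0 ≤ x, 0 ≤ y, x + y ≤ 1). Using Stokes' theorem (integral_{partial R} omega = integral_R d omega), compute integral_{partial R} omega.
integral_(partial R) omega = 1/3

Stokes: integral_partial_R omega = integral_R d omega with d omega = (∂Q/∂x - ∂P/∂y) dx ∧ dy.
  ∂Q/∂x = 1
  ∂P/∂y = x
  integrand = ∂Q/∂x - ∂P/∂y = 1 - x.
Integrating over R: integral_0^1 integral_0^{1-x} (1 - x) dy dx = 1/3.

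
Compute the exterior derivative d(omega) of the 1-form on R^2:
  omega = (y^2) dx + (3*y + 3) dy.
d(omega) = (-2*y) dx ∧ dy

For a 1-form omega = sum_i f_i dx_i, the exterior derivative is
  d(omega) = sum_{i < j} (∂f_j/∂x_i - ∂f_i/∂x_j) dx_i ∧ dx_j.
  coefficient of dx ∧ dy: ∂f_2/∂x - ∂f_1/∂y = ∂(3*y + 3)/∂x - ∂(y^2)/∂y = -2*y
Assembling: d(omega) = (-2*y) dx ∧ dy.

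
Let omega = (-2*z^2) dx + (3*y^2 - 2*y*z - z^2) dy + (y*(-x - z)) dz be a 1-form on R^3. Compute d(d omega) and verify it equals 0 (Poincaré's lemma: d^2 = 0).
d(d omega) = 0

Step 1: d omega = sum_{i<j} (∂f_j/∂x_i - ∂f_i/∂x_j) dx_i ∧ dx_j:
  coeff of dx ∧ dy: 0
  coeff of dx ∧ dz: -y + 4*z
  coeff of dy ∧ dz: -x + 2*y + z
Step 2: Apply d again to each 2-form coefficient. The only possible 3-form in R^3 is dx ∧ dy ∧ dz, with coefficient
  ∂(coeff of dy∧dz)/∂x - ∂(coeff of dx∧dz)/∂y + ∂(coeff of dx∧dy)/∂z
  = ∂/∂x (-x + 2*y + z) - ∂/∂y (-y + 4*z) + ∂/∂z (0).
Each of these terms simplifies to sums of mixed partials that cancel in pairs. The result is 0 (by equality of mixed partials for smooth functions — Schwarz / Clairaut).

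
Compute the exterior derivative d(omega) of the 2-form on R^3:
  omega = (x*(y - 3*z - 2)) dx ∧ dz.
d(omega) = (-x) dx ∧ dy ∧ dz

For a 2-form omega = sum_{i<j} g_{ij} dx_i ∧ dx_j, the exterior derivative is
  d(omega) = sum_{i<j} d(g_{ij}) ∧ dx_i ∧ dx_j = sum_{i<j, k} (∂g_{ij}/∂x_k) dx_k ∧ dx_i ∧ dx_j.
Expand each term, using dx_k ∧ dx_i ∧ dx_j = sgn(permutation) dx_{(a)} ∧ dx_{(b)} ∧ dx_{(c)} with (a < b < c) sorted:
  d(x*(y - 3*z - 2)) includes (∂/∂y)(x*(y - 3*z - 2)) dy = (x) dy, which multiplied by dx ∧ dz gives (-x) dx ∧ dy ∧ dz
Collecting like 3-forms: d(omega) = (-x) dx ∧ dy ∧ dz.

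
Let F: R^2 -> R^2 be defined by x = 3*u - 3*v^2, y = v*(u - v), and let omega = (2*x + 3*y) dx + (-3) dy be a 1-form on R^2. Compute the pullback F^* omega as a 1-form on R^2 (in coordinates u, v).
F^* omega = (9*u*v + 18*u - 27*v^2 - 3*v) du + (-18*u*v^2 - 36*u*v - 3*u + 54*v^3 + 6*v) dv

Using F^*(f dg) = (f ∘ F) d(g ∘ F), substitute each coordinate x_i by F_i(u, v) in f_i, and replace dx_i by d F_i = (∂F_i/∂u) du + (∂F_i/∂v) dv.
  For the x component: f_1(F) = 3*u*v + 6*u - 9*v^2; d F_1 = (3) du + (-6*v) dv
  For the y component: f_2(F) = -3; d F_2 = (v) du + (u - 2*v) dv
Combining and collecting du, dv coefficients:
  coeff of du: 9*u*v + 18*u - 27*v^2 - 3*v
  coeff of dv: -18*u*v^2 - 36*u*v - 3*u + 54*v^3 + 6*v
F^* omega = (9*u*v + 18*u - 27*v^2 - 3*v) du + (-18*u*v^2 - 36*u*v - 3*u + 54*v^3 + 6*v) dv.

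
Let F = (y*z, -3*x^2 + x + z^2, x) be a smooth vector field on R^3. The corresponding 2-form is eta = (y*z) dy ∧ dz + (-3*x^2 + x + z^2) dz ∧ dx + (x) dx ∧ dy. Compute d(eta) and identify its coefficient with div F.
d(eta) = (0) dx ∧ dy ∧ dz; div F = 0

For a 2-form in R^3 of the form above, applying d gives a 3-form with coefficient ∂P/∂x + ∂Q/∂y + ∂R/∂z:
  ∂P/∂x = 0
  ∂Q/∂y = 0
  ∂R/∂z = 0
Sum = 0, which is exactly div F.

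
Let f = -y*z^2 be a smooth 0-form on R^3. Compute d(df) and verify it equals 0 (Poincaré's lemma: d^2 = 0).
d(df) = 0

Step 1: df = sum_i (∂f/∂x_i) dx_i = (0) dx + (-z^2) dy + (-2*y*z) dz.
Step 2: Apply d again. Using the 1-form formula, the coefficient of dx ∧ dy in d(df) is ∂^2 f/∂x ∂y - ∂^2 f/∂y ∂x = (0) - (0) = 0 (equality of mixed partials for smooth f).
Similarly for dx ∧ dz and dy ∧ dz — all coefficients vanish. So d(df) = 0.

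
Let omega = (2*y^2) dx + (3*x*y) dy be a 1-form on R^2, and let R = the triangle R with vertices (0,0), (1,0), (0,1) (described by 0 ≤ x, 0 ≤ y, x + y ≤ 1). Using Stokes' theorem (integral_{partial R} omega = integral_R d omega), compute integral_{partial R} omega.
integral_(partial R) omega = -1/6

Stokes: integral_partial_R omega = integral_R d omega with d omega = (∂Q/∂x - ∂P/∂y) dx ∧ dy.
  ∂Q/∂x = 3*y
  ∂P/∂y = 4*y
  integrand = ∂Q/∂x - ∂P/∂y = -y.
Integrating over R: integral_0^1 integral_0^{1-x} (-y) dy dx = -1/6.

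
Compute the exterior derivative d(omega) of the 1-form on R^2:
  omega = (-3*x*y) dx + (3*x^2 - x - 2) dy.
d(omega) = (9*x - 1) dx ∧ dy

For a 1-form omega = sum_i f_i dx_i, the exterior derivative is
  d(omega) = sum_{i < j} (∂f_j/∂x_i - ∂f_i/∂x_j) dx_i ∧ dx_j.
  coefficient of dx ∧ dy: ∂f_2/∂x - ∂f_1/∂y = ∂(3*x^2 - x - 2)/∂x - ∂(-3*x*y)/∂y = 9*x - 1
Assembling: d(omega) = (9*x - 1) dx ∧ dy.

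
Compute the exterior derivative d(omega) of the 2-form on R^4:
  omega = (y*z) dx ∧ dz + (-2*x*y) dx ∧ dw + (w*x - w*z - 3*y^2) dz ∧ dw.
d(omega) = (-z) dx ∧ dy ∧ dz + (2*x) dx ∧ dy ∧ dw + (w) dx ∧ dz ∧ dw + (-6*y) dy ∧ dz ∧ dw

For a 2-form omega = sum_{i<j} g_{ij} dx_i ∧ dx_j, the exterior derivative is
  d(omega) = sum_{i<j} d(g_{ij}) ∧ dx_i ∧ dx_j = sum_{i<j, k} (∂g_{ij}/∂x_k) dx_k ∧ dx_i ∧ dx_j.
Expand each term, using dx_k ∧ dx_i ∧ dx_j = sgn(permutation) dx_{(a)} ∧ dx_{(b)} ∧ dx_{(c)} with (a < b < c) sorted:
  d(y*z) includes (∂/∂y)(y*z) dy = (z) dy, which multiplied by dx ∧ dz gives (-z) dx ∧ dy ∧ dz
  d(-2*x*y) includes (∂/∂y)(-2*x*y) dy = (-2*x) dy, which multiplied by dx ∧ dw gives (2*x) dx ∧ dy ∧ dw
  d(w*x - w*z - 3*y^2) includes (∂/∂x)(w*x - w*z - 3*y^2) dx = (w) dx, which multiplied by dz ∧ dw gives (w) dx ∧ dz ∧ dw
  d(w*x - w*z - 3*y^2) includes (∂/∂y)(w*x - w*z - 3*y^2) dy = (-6*y) dy, which multiplied by dz ∧ dw gives (-6*y) dy ∧ dz ∧ dw
Collecting like 3-forms: d(omega) = (-z) dx ∧ dy ∧ dz + (2*x) dx ∧ dy ∧ dw + (w) dx ∧ dz ∧ dw + (-6*y) dy ∧ dz ∧ dw.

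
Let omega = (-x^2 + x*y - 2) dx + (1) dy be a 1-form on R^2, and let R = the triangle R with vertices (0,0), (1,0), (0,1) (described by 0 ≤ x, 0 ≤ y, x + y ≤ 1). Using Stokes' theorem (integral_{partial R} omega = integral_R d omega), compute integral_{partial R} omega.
integral_(partial R) omega = -1/6

Stokes: integral_partial_R omega = integral_R d omega with d omega = (∂Q/∂x - ∂P/∂y) dx ∧ dy.
  ∂Q/∂x = 0
  ∂P/∂y = x
  integrand = ∂Q/∂x - ∂P/∂y = -x.
Integrating over R: integral_0^1 integral_0^{1-x} (-x) dy dx = -1/6.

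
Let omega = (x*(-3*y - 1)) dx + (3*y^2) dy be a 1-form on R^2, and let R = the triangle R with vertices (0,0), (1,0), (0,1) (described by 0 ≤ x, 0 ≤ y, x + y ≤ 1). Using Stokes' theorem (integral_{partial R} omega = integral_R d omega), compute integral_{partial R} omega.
integral_(partial R) omega = 1/2

Stokes: integral_partial_R omega = integral_R d omega with d omega = (∂Q/∂x - ∂P/∂y) dx ∧ dy.
  ∂Q/∂x = 0
  ∂P/∂y = -3*x
  integrand = ∂Q/∂x - ∂P/∂y = 3*x.
Integrating over R: integral_0^1 integral_0^{1-x} (3*x) dy dx = 1/2.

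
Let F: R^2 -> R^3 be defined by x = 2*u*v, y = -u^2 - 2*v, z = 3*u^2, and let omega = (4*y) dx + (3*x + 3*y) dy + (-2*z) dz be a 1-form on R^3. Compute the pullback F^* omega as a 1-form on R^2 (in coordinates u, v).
F^* omega = (-30*u^3 - 20*u^2*v + 12*u*v - 16*v^2) du + (-8*u^3 + 6*u^2 - 28*u*v + 12*v) dv

Using F^*(f dg) = (f ∘ F) d(g ∘ F), substitute each coordinate x_i by F_i(u, v) in f_i, and replace dx_i by d F_i = (∂F_i/∂u) du + (∂F_i/∂v) dv.
  For the x component: f_1(F) = -4*u^2 - 8*v; d F_1 = (2*v) du + (2*u) dv
  For the y component: f_2(F) = -3*u^2 + 6*u*v - 6*v; d F_2 = (-2*u) du + (-2) dv
  For the z component: f_3(F) = -6*u^2; d F_3 = (6*u) du + (0) dv
Combining and collecting du, dv coefficients:
  coeff of du: -30*u^3 - 20*u^2*v + 12*u*v - 16*v^2
  coeff of dv: -8*u^3 + 6*u^2 - 28*u*v + 12*v
F^* omega = (-30*u^3 - 20*u^2*v + 12*u*v - 16*v^2) du + (-8*u^3 + 6*u^2 - 28*u*v + 12*v) dv.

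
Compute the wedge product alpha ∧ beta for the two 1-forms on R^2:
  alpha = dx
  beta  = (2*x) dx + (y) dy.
alpha ∧ beta = (y) dx ∧ dy

Distribute the wedge, using dx_i ∧ dx_j = -dx_j ∧ dx_i and dx_i ∧ dx_i = 0. For each pair (i, j) with i < j, the coefficient of dx_i ∧ dx_j in alpha ∧ beta is (alpha_i * beta_j - alpha_j * beta_i). Collecting: alpha ∧ beta = (y) dx ∧ dy.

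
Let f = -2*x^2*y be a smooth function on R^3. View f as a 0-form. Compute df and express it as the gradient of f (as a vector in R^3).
df = (-4*x*y) dx + (-2*x^2) dy + (0) dz; grad f = (-4*x*y, -2*x^2, 0)

For a 0-form f, d f = (∂f/∂x) dx + (∂f/∂y) dy + (∂f/∂z) dz. The components of the vector representation are exactly the entries of grad f in Cartesian coordinates:
  ∂f/∂x = -4*x*y
  ∂f/∂y = -2*x^2
  ∂f/∂z = 0.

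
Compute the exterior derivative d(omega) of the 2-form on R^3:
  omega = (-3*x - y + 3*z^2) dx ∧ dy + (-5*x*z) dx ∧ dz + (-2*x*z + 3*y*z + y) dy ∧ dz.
d(omega) = (4*z) dx ∧ dy ∧ dz

For a 2-form omega = sum_{i<j} g_{ij} dx_i ∧ dx_j, the exterior derivative is
  d(omega) = sum_{i<j} d(g_{ij}) ∧ dx_i ∧ dx_j = sum_{i<j, k} (∂g_{ij}/∂x_k) dx_k ∧ dx_i ∧ dx_j.
Expand each term, using dx_k ∧ dx_i ∧ dx_j = sgn(permutation) dx_{(a)} ∧ dx_{(b)} ∧ dx_{(c)} with (a < b < c) sorted:
  d(-3*x - y + 3*z^2) includes (∂/∂z)(-3*x - y + 3*z^2) dz = (6*z) dz, which multiplied by dx ∧ dy gives (6*z) dx ∧ dy ∧ dz
  d(-2*x*z + 3*y*z + y) includes (∂/∂x)(-2*x*z + 3*y*z + y) dx = (-2*z) dx, which multiplied by dy ∧ dz gives (-2*z) dx ∧ dy ∧ dz
Collecting like 3-forms: d(omega) = (4*z) dx ∧ dy ∧ dz.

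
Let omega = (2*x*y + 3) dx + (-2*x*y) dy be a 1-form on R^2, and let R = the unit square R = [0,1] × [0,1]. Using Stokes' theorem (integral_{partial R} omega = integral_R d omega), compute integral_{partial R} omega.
integral_(partial R) omega = -2

Stokes: integral_partial_R omega = integral_R d omega with d omega = (∂Q/∂x - ∂P/∂y) dx ∧ dy.
  ∂Q/∂x = -2*y
  ∂P/∂y = 2*x
  integrand = ∂Q/∂x - ∂P/∂y = -2*x - 2*y.
Integrating over R: integral_0^1 integral_0^1 (-2*x - 2*y) dx dy = -2.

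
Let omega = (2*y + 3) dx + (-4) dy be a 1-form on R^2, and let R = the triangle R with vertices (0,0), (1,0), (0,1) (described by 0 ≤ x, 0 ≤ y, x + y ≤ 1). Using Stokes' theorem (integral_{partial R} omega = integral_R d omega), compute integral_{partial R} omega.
integral_(partial R) omega = -1

Stokes: integral_partial_R omega = integral_R d omega with d omega = (∂Q/∂x - ∂P/∂y) dx ∧ dy.
  ∂Q/∂x = 0
  ∂P/∂y = 2
  integrand = ∂Q/∂x - ∂P/∂y = -2.
Integrating over R: integral_0^1 integral_0^{1-x} (-2) dy dx = -1.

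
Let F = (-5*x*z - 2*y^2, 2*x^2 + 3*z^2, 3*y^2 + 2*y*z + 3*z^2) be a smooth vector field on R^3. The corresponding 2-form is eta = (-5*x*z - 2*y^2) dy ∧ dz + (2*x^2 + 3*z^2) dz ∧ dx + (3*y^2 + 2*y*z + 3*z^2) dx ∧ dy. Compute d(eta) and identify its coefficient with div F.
d(eta) = (2*y + z) dx ∧ dy ∧ dz; div F = 2*y + z

For a 2-form in R^3 of the form above, applying d gives a 3-form with coefficient ∂P/∂x + ∂Q/∂y + ∂R/∂z:
  ∂P/∂x = -5*z
  ∂Q/∂y = 0
  ∂R/∂z = 2*y + 6*z
Sum = 2*y + z, which is exactly div F.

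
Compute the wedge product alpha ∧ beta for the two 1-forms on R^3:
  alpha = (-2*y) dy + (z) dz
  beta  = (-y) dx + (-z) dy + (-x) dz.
alpha ∧ beta = (-2*y^2) dx ∧ dy + (2*x*y + z^2) dy ∧ dz + (y*z) dx ∧ dz

Distribute the wedge, using dx_i ∧ dx_j = -dx_j ∧ dx_i and dx_i ∧ dx_i = 0. For each pair (i, j) with i < j, the coefficient of dx_i ∧ dx_j in alpha ∧ beta is (alpha_i * beta_j - alpha_j * beta_i). Collecting: alpha ∧ beta = (-2*y^2) dx ∧ dy + (2*x*y + z^2) dy ∧ dz + (y*z) dx ∧ dz.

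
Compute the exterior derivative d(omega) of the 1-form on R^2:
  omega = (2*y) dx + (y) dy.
d(omega) = (-2) dx ∧ dy

For a 1-form omega = sum_i f_i dx_i, the exterior derivative is
  d(omega) = sum_{i < j} (∂f_j/∂x_i - ∂f_i/∂x_j) dx_i ∧ dx_j.
  coefficient of dx ∧ dy: ∂f_2/∂x - ∂f_1/∂y = ∂(y)/∂x - ∂(2*y)/∂y = -2
Assembling: d(omega) = (-2) dx ∧ dy.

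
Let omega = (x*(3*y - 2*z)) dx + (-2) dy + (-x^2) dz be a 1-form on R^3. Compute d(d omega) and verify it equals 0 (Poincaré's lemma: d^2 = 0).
d(d omega) = 0

Step 1: d omega = sum_{i<j} (∂f_j/∂x_i - ∂f_i/∂x_j) dx_i ∧ dx_j:
  coeff of dx ∧ dy: -3*x
  coeff of dx ∧ dz: 0
  coeff of dy ∧ dz: 0
Step 2: Apply d again to each 2-form coefficient. The only possible 3-form in R^3 is dx ∧ dy ∧ dz, with coefficient
  ∂(coeff of dy∧dz)/∂x - ∂(coeff of dx∧dz)/∂y + ∂(coeff of dx∧dy)/∂z
  = ∂/∂x (0) - ∂/∂y (0) + ∂/∂z (-3*x).
Each of these terms simplifies to sums of mixed partials that cancel in pairs. The result is 0 (by equality of mixed partials for smooth functions — Schwarz / Clairaut).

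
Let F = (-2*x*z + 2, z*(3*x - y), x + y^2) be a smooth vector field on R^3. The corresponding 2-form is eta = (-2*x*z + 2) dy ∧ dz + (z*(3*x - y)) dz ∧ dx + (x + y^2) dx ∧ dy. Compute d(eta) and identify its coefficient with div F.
d(eta) = (-3*z) dx ∧ dy ∧ dz; div F = -3*z

For a 2-form in R^3 of the form above, applying d gives a 3-form with coefficient ∂P/∂x + ∂Q/∂y + ∂R/∂z:
  ∂P/∂x = -2*z
  ∂Q/∂y = -z
  ∂R/∂z = 0
Sum = -3*z, which is exactly div F.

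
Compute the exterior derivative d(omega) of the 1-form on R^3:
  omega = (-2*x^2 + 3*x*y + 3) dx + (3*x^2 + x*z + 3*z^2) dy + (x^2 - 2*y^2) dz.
d(omega) = (3*x + z) dx ∧ dy + (2*x) dx ∧ dz + (-x - 4*y - 6*z) dy ∧ dz

For a 1-form omega = sum_i f_i dx_i, the exterior derivative is
  d(omega) = sum_{i < j} (∂f_j/∂x_i - ∂f_i/∂x_j) dx_i ∧ dx_j.
  coefficient of dx ∧ dy: ∂f_2/∂x - ∂f_1/∂y = ∂(3*x^2 + x*z + 3*z^2)/∂x - ∂(-2*x^2 + 3*x*y + 3)/∂y = 3*x + z
  coefficient of dx ∧ dz: ∂f_3/∂x - ∂f_1/∂z = ∂(x^2 - 2*y^2)/∂x - ∂(-2*x^2 + 3*x*y + 3)/∂z = 2*x
  coefficient of dy ∧ dz: ∂f_3/∂y - ∂f_2/∂z = ∂(x^2 - 2*y^2)/∂y - ∂(3*x^2 + x*z + 3*z^2)/∂z = -x - 4*y - 6*z
Assembling: d(omega) = (3*x + z) dx ∧ dy + (2*x) dx ∧ dz + (-x - 4*y - 6*z) dy ∧ dz.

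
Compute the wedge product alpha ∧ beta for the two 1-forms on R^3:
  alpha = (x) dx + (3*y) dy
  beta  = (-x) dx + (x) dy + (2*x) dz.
alpha ∧ beta = (x*(x + 3*y)) dx ∧ dy + (2*x^2) dx ∧ dz + (6*x*y) dy ∧ dz

Distribute the wedge, using dx_i ∧ dx_j = -dx_j ∧ dx_i and dx_i ∧ dx_i = 0. For each pair (i, j) with i < j, the coefficient of dx_i ∧ dx_j in alpha ∧ beta is (alpha_i * beta_j - alpha_j * beta_i). Collecting: alpha ∧ beta = (x*(x + 3*y)) dx ∧ dy + (2*x^2) dx ∧ dz + (6*x*y) dy ∧ dz.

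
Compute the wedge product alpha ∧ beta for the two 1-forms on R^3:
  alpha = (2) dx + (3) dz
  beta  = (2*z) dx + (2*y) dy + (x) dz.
alpha ∧ beta = (4*y) dx ∧ dy + (2*x - 6*z) dx ∧ dz + (-6*y) dy ∧ dz

Distribute the wedge, using dx_i ∧ dx_j = -dx_j ∧ dx_i and dx_i ∧ dx_i = 0. For each pair (i, j) with i < j, the coefficient of dx_i ∧ dx_j in alpha ∧ beta is (alpha_i * beta_j - alpha_j * beta_i). Collecting: alpha ∧ beta = (4*y) dx ∧ dy + (2*x - 6*z) dx ∧ dz + (-6*y) dy ∧ dz.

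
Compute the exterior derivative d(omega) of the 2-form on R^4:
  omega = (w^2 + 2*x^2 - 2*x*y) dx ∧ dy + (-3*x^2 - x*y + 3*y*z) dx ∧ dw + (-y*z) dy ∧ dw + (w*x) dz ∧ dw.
d(omega) = (2*w + x - 3*z) dx ∧ dy ∧ dw + (w - 3*y) dx ∧ dz ∧ dw + (y) dy ∧ dz ∧ dw

For a 2-form omega = sum_{i<j} g_{ij} dx_i ∧ dx_j, the exterior derivative is
  d(omega) = sum_{i<j} d(g_{ij}) ∧ dx_i ∧ dx_j = sum_{i<j, k} (∂g_{ij}/∂x_k) dx_k ∧ dx_i ∧ dx_j.
Expand each term, using dx_k ∧ dx_i ∧ dx_j = sgn(permutation) dx_{(a)} ∧ dx_{(b)} ∧ dx_{(c)} with (a < b < c) sorted:
  d(w^2 + 2*x^2 - 2*x*y) includes (∂/∂w)(w^2 + 2*x^2 - 2*x*y) dw = (2*w) dw, which multiplied by dx ∧ dy gives (2*w) dx ∧ dy ∧ dw
  d(-3*x^2 - x*y + 3*y*z) includes (∂/∂y)(-3*x^2 - x*y + 3*y*z) dy = (-x + 3*z) dy, which multiplied by dx ∧ dw gives (x - 3*z) dx ∧ dy ∧ dw
  d(-3*x^2 - x*y + 3*y*z) includes (∂/∂z)(-3*x^2 - x*y + 3*y*z) dz = (3*y) dz, which multiplied by dx ∧ dw gives (-3*y) dx ∧ dz ∧ dw
  d(-y*z) includes (∂/∂z)(-y*z) dz = (-y) dz, which multiplied by dy ∧ dw gives (y) dy ∧ dz ∧ dw
  d(w*x) includes (∂/∂x)(w*x) dx = (w) dx, which multiplied by dz ∧ dw gives (w) dx ∧ dz ∧ dw
Collecting like 3-forms: d(omega) = (2*w + x - 3*z) dx ∧ dy ∧ dw + (w - 3*y) dx ∧ dz ∧ dw + (y) dy ∧ dz ∧ dw.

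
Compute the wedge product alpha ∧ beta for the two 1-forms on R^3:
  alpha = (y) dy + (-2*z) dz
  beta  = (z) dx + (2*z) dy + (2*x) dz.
alpha ∧ beta = (-y*z) dx ∧ dy + (2*x*y + 4*z^2) dy ∧ dz + (2*z^2) dx ∧ dz

Distribute the wedge, using dx_i ∧ dx_j = -dx_j ∧ dx_i and dx_i ∧ dx_i = 0. For each pair (i, j) with i < j, the coefficient of dx_i ∧ dx_j in alpha ∧ beta is (alpha_i * beta_j - alpha_j * beta_i). Collecting: alpha ∧ beta = (-y*z) dx ∧ dy + (2*x*y + 4*z^2) dy ∧ dz + (2*z^2) dx ∧ dz.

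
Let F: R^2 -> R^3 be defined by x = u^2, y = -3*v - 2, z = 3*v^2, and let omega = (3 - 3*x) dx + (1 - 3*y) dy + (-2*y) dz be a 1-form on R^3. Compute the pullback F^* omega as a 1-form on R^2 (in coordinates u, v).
F^* omega = (6*u*(1 - u^2)) du + (36*v^2 - 3*v - 21) dv

Using F^*(f dg) = (f ∘ F) d(g ∘ F), substitute each coordinate x_i by F_i(u, v) in f_i, and replace dx_i by d F_i = (∂F_i/∂u) du + (∂F_i/∂v) dv.
  For the x component: f_1(F) = 3 - 3*u^2; d F_1 = (2*u) du + (0) dv
  For the y component: f_2(F) = 9*v + 7; d F_2 = (0) du + (-3) dv
  For the z component: f_3(F) = 6*v + 4; d F_3 = (0) du + (6*v) dv
Combining and collecting du, dv coefficients:
  coeff of du: 6*u*(1 - u^2)
  coeff of dv: 36*v^2 - 3*v - 21
F^* omega = (6*u*(1 - u^2)) du + (36*v^2 - 3*v - 21) dv.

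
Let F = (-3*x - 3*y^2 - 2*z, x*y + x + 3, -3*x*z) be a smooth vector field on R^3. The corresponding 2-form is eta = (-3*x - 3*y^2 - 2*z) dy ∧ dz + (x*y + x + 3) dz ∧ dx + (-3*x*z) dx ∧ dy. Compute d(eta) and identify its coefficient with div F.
d(eta) = (-2*x - 3) dx ∧ dy ∧ dz; div F = -2*x - 3

For a 2-form in R^3 of the form above, applying d gives a 3-form with coefficient ∂P/∂x + ∂Q/∂y + ∂R/∂z:
  ∂P/∂x = -3
  ∂Q/∂y = x
  ∂R/∂z = -3*x
Sum = -2*x - 3, which is exactly div F.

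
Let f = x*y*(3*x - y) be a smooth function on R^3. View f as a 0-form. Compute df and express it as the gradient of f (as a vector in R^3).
df = (y*(6*x - y)) dx + (x*(3*x - 2*y)) dy + (0) dz; grad f = (y*(6*x - y), x*(3*x - 2*y), 0)

For a 0-form f, d f = (∂f/∂x) dx + (∂f/∂y) dy + (∂f/∂z) dz. The components of the vector representation are exactly the entries of grad f in Cartesian coordinates:
  ∂f/∂x = y*(6*x - y)
  ∂f/∂y = x*(3*x - 2*y)
  ∂f/∂z = 0.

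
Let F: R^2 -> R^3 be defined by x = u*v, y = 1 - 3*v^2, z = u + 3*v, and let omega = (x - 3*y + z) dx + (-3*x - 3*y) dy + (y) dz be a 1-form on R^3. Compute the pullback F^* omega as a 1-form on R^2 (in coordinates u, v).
F^* omega = (u*v^2 + u*v + 9*v^3 - 3*v + 1) du + (u^2*v + u^2 + 27*u*v^2 + 3*u*v - 3*u - 54*v^3 - 9*v^2 + 18*v + 3) dv

Using F^*(f dg) = (f ∘ F) d(g ∘ F), substitute each coordinate x_i by F_i(u, v) in f_i, and replace dx_i by d F_i = (∂F_i/∂u) du + (∂F_i/∂v) dv.
  For the x component: f_1(F) = u*v + u + 9*v^2 + 3*v - 3; d F_1 = (v) du + (u) dv
  For the y component: f_2(F) = -3*u*v + 9*v^2 - 3; d F_2 = (0) du + (-6*v) dv
  For the z component: f_3(F) = 1 - 3*v^2; d F_3 = (1) du + (3) dv
Combining and collecting du, dv coefficients:
  coeff of du: u*v^2 + u*v + 9*v^3 - 3*v + 1
  coeff of dv: u^2*v + u^2 + 27*u*v^2 + 3*u*v - 3*u - 54*v^3 - 9*v^2 + 18*v + 3
F^* omega = (u*v^2 + u*v + 9*v^3 - 3*v + 1) du + (u^2*v + u^2 + 27*u*v^2 + 3*u*v - 3*u - 54*v^3 - 9*v^2 + 18*v + 3) dv.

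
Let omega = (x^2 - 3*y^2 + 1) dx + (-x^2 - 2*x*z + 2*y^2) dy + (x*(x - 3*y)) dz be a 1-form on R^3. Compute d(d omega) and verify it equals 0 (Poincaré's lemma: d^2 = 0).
d(d omega) = 0

Step 1: d omega = sum_{i<j} (∂f_j/∂x_i - ∂f_i/∂x_j) dx_i ∧ dx_j:
  coeff of dx ∧ dy: -2*x + 6*y - 2*z
  coeff of dx ∧ dz: 2*x - 3*y
  coeff of dy ∧ dz: -x
Step 2: Apply d again to each 2-form coefficient. The only possible 3-form in R^3 is dx ∧ dy ∧ dz, with coefficient
  ∂(coeff of dy∧dz)/∂x - ∂(coeff of dx∧dz)/∂y + ∂(coeff of dx∧dy)/∂z
  = ∂/∂x (-x) - ∂/∂y (2*x - 3*y) + ∂/∂z (-2*x + 6*y - 2*z).
Each of these terms simplifies to sums of mixed partials that cancel in pairs. The result is 0 (by equality of mixed partials for smooth functions — Schwarz / Clairaut).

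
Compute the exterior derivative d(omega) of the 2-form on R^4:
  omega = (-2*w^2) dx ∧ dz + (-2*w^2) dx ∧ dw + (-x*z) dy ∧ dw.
d(omega) = (-4*w) dx ∧ dz ∧ dw + (-z) dx ∧ dy ∧ dw + (x) dy ∧ dz ∧ dw

For a 2-form omega = sum_{i<j} g_{ij} dx_i ∧ dx_j, the exterior derivative is
  d(omega) = sum_{i<j} d(g_{ij}) ∧ dx_i ∧ dx_j = sum_{i<j, k} (∂g_{ij}/∂x_k) dx_k ∧ dx_i ∧ dx_j.
Expand each term, using dx_k ∧ dx_i ∧ dx_j = sgn(permutation) dx_{(a)} ∧ dx_{(b)} ∧ dx_{(c)} with (a < b < c) sorted:
  d(-2*w^2) includes (∂/∂w)(-2*w^2) dw = (-4*w) dw, which multiplied by dx ∧ dz gives (-4*w) dx ∧ dz ∧ dw
  d(-x*z) includes (∂/∂x)(-x*z) dx = (-z) dx, which multiplied by dy ∧ dw gives (-z) dx ∧ dy ∧ dw
  d(-x*z) includes (∂/∂z)(-x*z) dz = (-x) dz, which multiplied by dy ∧ dw gives (x) dy ∧ dz ∧ dw
Collecting like 3-forms: d(omega) = (-4*w) dx ∧ dz ∧ dw + (-z) dx ∧ dy ∧ dw + (x) dy ∧ dz ∧ dw.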